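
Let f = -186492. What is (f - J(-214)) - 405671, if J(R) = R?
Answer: -591949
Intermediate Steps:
(f - J(-214)) - 405671 = (-186492 - 1*(-214)) - 405671 = (-186492 + 214) - 405671 = -186278 - 405671 = -591949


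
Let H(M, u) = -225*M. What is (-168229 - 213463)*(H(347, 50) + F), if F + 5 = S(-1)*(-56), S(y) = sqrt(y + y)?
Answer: 29802511360 + 21374752*I*sqrt(2) ≈ 2.9802e+10 + 3.0228e+7*I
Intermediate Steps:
S(y) = sqrt(2)*sqrt(y) (S(y) = sqrt(2*y) = sqrt(2)*sqrt(y))
F = -5 - 56*I*sqrt(2) (F = -5 + (sqrt(2)*sqrt(-1))*(-56) = -5 + (sqrt(2)*I)*(-56) = -5 + (I*sqrt(2))*(-56) = -5 - 56*I*sqrt(2) ≈ -5.0 - 79.196*I)
(-168229 - 213463)*(H(347, 50) + F) = (-168229 - 213463)*(-225*347 + (-5 - 56*I*sqrt(2))) = -381692*(-78075 + (-5 - 56*I*sqrt(2))) = -381692*(-78080 - 56*I*sqrt(2)) = 29802511360 + 21374752*I*sqrt(2)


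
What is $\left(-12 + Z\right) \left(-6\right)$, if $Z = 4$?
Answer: $48$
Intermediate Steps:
$\left(-12 + Z\right) \left(-6\right) = \left(-12 + 4\right) \left(-6\right) = \left(-8\right) \left(-6\right) = 48$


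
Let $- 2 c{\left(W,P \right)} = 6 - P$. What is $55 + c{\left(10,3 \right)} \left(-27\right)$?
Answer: $\frac{191}{2} \approx 95.5$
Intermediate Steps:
$c{\left(W,P \right)} = -3 + \frac{P}{2}$ ($c{\left(W,P \right)} = - \frac{6 - P}{2} = -3 + \frac{P}{2}$)
$55 + c{\left(10,3 \right)} \left(-27\right) = 55 + \left(-3 + \frac{1}{2} \cdot 3\right) \left(-27\right) = 55 + \left(-3 + \frac{3}{2}\right) \left(-27\right) = 55 - - \frac{81}{2} = 55 + \frac{81}{2} = \frac{191}{2}$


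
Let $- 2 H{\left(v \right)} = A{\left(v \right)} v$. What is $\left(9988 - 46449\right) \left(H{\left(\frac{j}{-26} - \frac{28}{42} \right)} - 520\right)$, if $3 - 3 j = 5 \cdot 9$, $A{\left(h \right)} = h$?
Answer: $\frac{57676379765}{3042} \approx 1.896 \cdot 10^{7}$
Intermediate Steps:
$j = -14$ ($j = 1 - \frac{5 \cdot 9}{3} = 1 - 15 = -14$)
$H{\left(v \right)} = - \frac{v^{2}}{2}$ ($H{\left(v \right)} = - \frac{v v}{2} = - \frac{v^{2}}{2}$)
$\left(9988 - 46449\right) \left(H{\left(\frac{j}{-26} - \frac{28}{42} \right)} - 520\right) = \left(9988 - 46449\right) \left(- \frac{\left(- \frac{14}{-26} - \frac{28}{42}\right)^{2}}{2} - 520\right) = - 36461 \left(- \frac{\left(\left(-14\right) \left(- \frac{1}{26}\right) - \frac{2}{3}\right)^{2}}{2} - 520\right) = - 36461 \left(- \frac{\left(\frac{7}{13} - \frac{2}{3}\right)^{2}}{2} - 520\right) = - 36461 \left(- \frac{\left(- \frac{5}{39}\right)^{2}}{2} - 520\right) = - 36461 \left(\left(- \frac{1}{2}\right) \frac{25}{1521} - 520\right) = - 36461 \left(- \frac{25}{3042} - 520\right) = \left(-36461\right) \left(- \frac{1581865}{3042}\right) = \frac{57676379765}{3042}$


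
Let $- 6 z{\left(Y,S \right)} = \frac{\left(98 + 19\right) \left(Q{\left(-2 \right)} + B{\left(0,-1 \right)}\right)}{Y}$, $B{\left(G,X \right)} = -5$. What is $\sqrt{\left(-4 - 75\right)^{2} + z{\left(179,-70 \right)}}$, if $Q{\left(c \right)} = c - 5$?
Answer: $\frac{\sqrt{200009767}}{179} \approx 79.008$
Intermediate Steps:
$Q{\left(c \right)} = -5 + c$
$z{\left(Y,S \right)} = \frac{234}{Y}$ ($z{\left(Y,S \right)} = - \frac{\left(98 + 19\right) \left(\left(-5 - 2\right) - 5\right) \frac{1}{Y}}{6} = - \frac{117 \left(-7 - 5\right) \frac{1}{Y}}{6} = - \frac{117 \left(-12\right) \frac{1}{Y}}{6} = - \frac{\left(-1404\right) \frac{1}{Y}}{6} = \frac{234}{Y}$)
$\sqrt{\left(-4 - 75\right)^{2} + z{\left(179,-70 \right)}} = \sqrt{\left(-4 - 75\right)^{2} + \frac{234}{179}} = \sqrt{\left(-79\right)^{2} + 234 \cdot \frac{1}{179}} = \sqrt{6241 + \frac{234}{179}} = \sqrt{\frac{1117373}{179}} = \frac{\sqrt{200009767}}{179}$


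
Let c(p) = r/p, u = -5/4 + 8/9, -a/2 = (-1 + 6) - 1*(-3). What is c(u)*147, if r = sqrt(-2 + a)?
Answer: -15876*I*sqrt(2)/13 ≈ -1727.1*I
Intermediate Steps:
a = -16 (a = -2*((-1 + 6) - 1*(-3)) = -2*(5 + 3) = -2*8 = -16)
u = -13/36 (u = -5*1/4 + 8*(1/9) = -5/4 + 8/9 = -13/36 ≈ -0.36111)
r = 3*I*sqrt(2) (r = sqrt(-2 - 16) = sqrt(-18) = 3*I*sqrt(2) ≈ 4.2426*I)
c(p) = 3*I*sqrt(2)/p (c(p) = (3*I*sqrt(2))/p = 3*I*sqrt(2)/p)
c(u)*147 = (3*I*sqrt(2)/(-13/36))*147 = (3*I*sqrt(2)*(-36/13))*147 = -108*I*sqrt(2)/13*147 = -15876*I*sqrt(2)/13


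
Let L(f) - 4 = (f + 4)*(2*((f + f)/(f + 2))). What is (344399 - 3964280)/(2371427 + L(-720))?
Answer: -433179093/283437563 ≈ -1.5283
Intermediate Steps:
L(f) = 4 + 4*f*(4 + f)/(2 + f) (L(f) = 4 + (f + 4)*(2*((f + f)/(f + 2))) = 4 + (4 + f)*(2*((2*f)/(2 + f))) = 4 + (4 + f)*(2*(2*f/(2 + f))) = 4 + (4 + f)*(4*f/(2 + f)) = 4 + 4*f*(4 + f)/(2 + f))
(344399 - 3964280)/(2371427 + L(-720)) = (344399 - 3964280)/(2371427 + 4*(2 + (-720)² + 5*(-720))/(2 - 720)) = -3619881/(2371427 + 4*(2 + 518400 - 3600)/(-718)) = -3619881/(2371427 + 4*(-1/718)*514802) = -3619881/(2371427 - 1029604/359) = -3619881/850312689/359 = -3619881*359/850312689 = -433179093/283437563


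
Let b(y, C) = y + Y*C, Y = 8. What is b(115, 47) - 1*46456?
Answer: -45965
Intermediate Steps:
b(y, C) = y + 8*C
b(115, 47) - 1*46456 = (115 + 8*47) - 1*46456 = (115 + 376) - 46456 = 491 - 46456 = -45965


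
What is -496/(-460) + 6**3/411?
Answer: 25268/15755 ≈ 1.6038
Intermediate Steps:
-496/(-460) + 6**3/411 = -496*(-1/460) + 216*(1/411) = 124/115 + 72/137 = 25268/15755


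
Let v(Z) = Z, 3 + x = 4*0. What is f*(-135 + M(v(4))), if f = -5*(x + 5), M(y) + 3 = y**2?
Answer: 1220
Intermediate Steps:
x = -3 (x = -3 + 4*0 = -3 + 0 = -3)
M(y) = -3 + y**2
f = -10 (f = -5*(-3 + 5) = -5*2 = -10)
f*(-135 + M(v(4))) = -10*(-135 + (-3 + 4**2)) = -10*(-135 + (-3 + 16)) = -10*(-135 + 13) = -10*(-122) = 1220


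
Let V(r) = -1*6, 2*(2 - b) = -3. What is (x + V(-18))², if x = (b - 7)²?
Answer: 625/16 ≈ 39.063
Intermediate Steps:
b = 7/2 (b = 2 - ½*(-3) = 2 + 3/2 = 7/2 ≈ 3.5000)
x = 49/4 (x = (7/2 - 7)² = (-7/2)² = 49/4 ≈ 12.250)
V(r) = -6
(x + V(-18))² = (49/4 - 6)² = (25/4)² = 625/16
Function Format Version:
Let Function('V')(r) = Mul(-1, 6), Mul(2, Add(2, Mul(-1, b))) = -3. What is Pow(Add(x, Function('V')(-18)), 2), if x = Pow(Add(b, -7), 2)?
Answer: Rational(625, 16) ≈ 39.063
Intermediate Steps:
b = Rational(7, 2) (b = Add(2, Mul(Rational(-1, 2), -3)) = Add(2, Rational(3, 2)) = Rational(7, 2) ≈ 3.5000)
x = Rational(49, 4) (x = Pow(Add(Rational(7, 2), -7), 2) = Pow(Rational(-7, 2), 2) = Rational(49, 4) ≈ 12.250)
Function('V')(r) = -6
Pow(Add(x, Function('V')(-18)), 2) = Pow(Add(Rational(49, 4), -6), 2) = Pow(Rational(25, 4), 2) = Rational(625, 16)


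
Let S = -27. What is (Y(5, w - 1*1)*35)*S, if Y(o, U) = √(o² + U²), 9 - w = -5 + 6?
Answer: -945*√74 ≈ -8129.2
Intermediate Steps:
w = 8 (w = 9 - (-5 + 6) = 9 - 1*1 = 9 - 1 = 8)
Y(o, U) = √(U² + o²)
(Y(5, w - 1*1)*35)*S = (√((8 - 1*1)² + 5²)*35)*(-27) = (√((8 - 1)² + 25)*35)*(-27) = (√(7² + 25)*35)*(-27) = (√(49 + 25)*35)*(-27) = (√74*35)*(-27) = (35*√74)*(-27) = -945*√74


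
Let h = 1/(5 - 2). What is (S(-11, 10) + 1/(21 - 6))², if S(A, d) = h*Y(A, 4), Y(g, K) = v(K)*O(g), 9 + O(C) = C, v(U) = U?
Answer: 17689/25 ≈ 707.56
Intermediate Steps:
h = ⅓ (h = 1/3 = ⅓ ≈ 0.33333)
O(C) = -9 + C
Y(g, K) = K*(-9 + g)
S(A, d) = -12 + 4*A/3 (S(A, d) = (4*(-9 + A))/3 = (-36 + 4*A)/3 = -12 + 4*A/3)
(S(-11, 10) + 1/(21 - 6))² = ((-12 + (4/3)*(-11)) + 1/(21 - 6))² = ((-12 - 44/3) + 1/15)² = (-80/3 + 1/15)² = (-133/5)² = 17689/25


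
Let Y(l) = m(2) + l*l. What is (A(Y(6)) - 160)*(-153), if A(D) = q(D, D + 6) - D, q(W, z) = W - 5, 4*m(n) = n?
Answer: 25245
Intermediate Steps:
m(n) = n/4
q(W, z) = -5 + W
Y(l) = ½ + l² (Y(l) = (¼)*2 + l*l = ½ + l²)
A(D) = -5 (A(D) = (-5 + D) - D = -5)
(A(Y(6)) - 160)*(-153) = (-5 - 160)*(-153) = -165*(-153) = 25245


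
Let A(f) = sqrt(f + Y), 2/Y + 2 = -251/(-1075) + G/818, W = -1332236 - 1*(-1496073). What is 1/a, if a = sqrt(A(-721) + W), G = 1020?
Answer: sqrt(228441)/sqrt(37427088117 + I*sqrt(37826474030151)) ≈ 0.0024706 - 2.0299e-7*I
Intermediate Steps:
W = 163837 (W = -1332236 + 1496073 = 163837)
Y = -879350/228441 (Y = 2/(-2 + (-251/(-1075) + 1020/818)) = 2/(-2 + (-251*(-1/1075) + 1020*(1/818))) = 2/(-2 + (251/1075 + 510/409)) = 2/(-2 + 650909/439675) = 2/(-228441/439675) = 2*(-439675/228441) = -879350/228441 ≈ -3.8494)
A(f) = sqrt(-879350/228441 + f) (A(f) = sqrt(f - 879350/228441) = sqrt(-879350/228441 + f))
a = sqrt(163837 + I*sqrt(37826474030151)/228441) (a = sqrt(sqrt(-200879593350 + 52185290481*(-721))/228441 + 163837) = sqrt(sqrt(-200879593350 - 37625594436801)/228441 + 163837) = sqrt(sqrt(-37826474030151)/228441 + 163837) = sqrt((I*sqrt(37826474030151))/228441 + 163837) = sqrt(I*sqrt(37826474030151)/228441 + 163837) = sqrt(163837 + I*sqrt(37826474030151)/228441) ≈ 404.77 + 0.033*I)
1/a = 1/(sqrt(8549881436535597 + 228441*I*sqrt(37826474030151))/228441) = 228441/sqrt(8549881436535597 + 228441*I*sqrt(37826474030151))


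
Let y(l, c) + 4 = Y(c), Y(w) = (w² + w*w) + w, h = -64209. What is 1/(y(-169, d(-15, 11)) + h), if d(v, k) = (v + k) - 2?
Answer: -1/64147 ≈ -1.5589e-5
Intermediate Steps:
d(v, k) = -2 + k + v (d(v, k) = (k + v) - 2 = -2 + k + v)
Y(w) = w + 2*w² (Y(w) = (w² + w²) + w = 2*w² + w = w + 2*w²)
y(l, c) = -4 + c*(1 + 2*c)
1/(y(-169, d(-15, 11)) + h) = 1/((-4 + (-2 + 11 - 15)*(1 + 2*(-2 + 11 - 15))) - 64209) = 1/((-4 - 6*(1 + 2*(-6))) - 64209) = 1/((-4 - 6*(1 - 12)) - 64209) = 1/((-4 - 6*(-11)) - 64209) = 1/((-4 + 66) - 64209) = 1/(62 - 64209) = 1/(-64147) = -1/64147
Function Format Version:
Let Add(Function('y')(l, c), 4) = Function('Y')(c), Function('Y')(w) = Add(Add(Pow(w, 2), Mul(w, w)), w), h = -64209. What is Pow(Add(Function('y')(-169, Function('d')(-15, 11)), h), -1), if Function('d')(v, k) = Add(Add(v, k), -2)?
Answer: Rational(-1, 64147) ≈ -1.5589e-5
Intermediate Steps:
Function('d')(v, k) = Add(-2, k, v) (Function('d')(v, k) = Add(Add(k, v), -2) = Add(-2, k, v))
Function('Y')(w) = Add(w, Mul(2, Pow(w, 2))) (Function('Y')(w) = Add(Add(Pow(w, 2), Pow(w, 2)), w) = Add(Mul(2, Pow(w, 2)), w) = Add(w, Mul(2, Pow(w, 2))))
Function('y')(l, c) = Add(-4, Mul(c, Add(1, Mul(2, c))))
Pow(Add(Function('y')(-169, Function('d')(-15, 11)), h), -1) = Pow(Add(Add(-4, Mul(Add(-2, 11, -15), Add(1, Mul(2, Add(-2, 11, -15))))), -64209), -1) = Pow(Add(Add(-4, Mul(-6, Add(1, Mul(2, -6)))), -64209), -1) = Pow(Add(Add(-4, Mul(-6, Add(1, -12))), -64209), -1) = Pow(Add(Add(-4, Mul(-6, -11)), -64209), -1) = Pow(Add(Add(-4, 66), -64209), -1) = Pow(Add(62, -64209), -1) = Pow(-64147, -1) = Rational(-1, 64147)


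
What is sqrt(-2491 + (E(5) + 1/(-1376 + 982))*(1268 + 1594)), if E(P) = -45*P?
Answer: 2*I*sqrt(6272002669)/197 ≈ 804.02*I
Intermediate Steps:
sqrt(-2491 + (E(5) + 1/(-1376 + 982))*(1268 + 1594)) = sqrt(-2491 + (-45*5 + 1/(-1376 + 982))*(1268 + 1594)) = sqrt(-2491 + (-225 + 1/(-394))*2862) = sqrt(-2491 + (-225 - 1/394)*2862) = sqrt(-2491 - 88651/394*2862) = sqrt(-2491 - 126859581/197) = sqrt(-127350308/197) = 2*I*sqrt(6272002669)/197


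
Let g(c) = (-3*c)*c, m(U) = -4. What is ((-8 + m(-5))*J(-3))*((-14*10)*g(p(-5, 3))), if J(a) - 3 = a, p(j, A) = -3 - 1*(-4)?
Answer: 0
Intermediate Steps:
p(j, A) = 1 (p(j, A) = -3 + 4 = 1)
J(a) = 3 + a
g(c) = -3*c²
((-8 + m(-5))*J(-3))*((-14*10)*g(p(-5, 3))) = ((-8 - 4)*(3 - 3))*((-14*10)*(-3*1²)) = (-12*0)*(-(-420)) = 0*(-140*(-3)) = 0*420 = 0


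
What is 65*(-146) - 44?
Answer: -9534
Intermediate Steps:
65*(-146) - 44 = -9490 - 44 = -9534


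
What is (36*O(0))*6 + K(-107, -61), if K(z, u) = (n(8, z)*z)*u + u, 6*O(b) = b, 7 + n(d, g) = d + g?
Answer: -691923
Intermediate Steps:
n(d, g) = -7 + d + g (n(d, g) = -7 + (d + g) = -7 + d + g)
O(b) = b/6
K(z, u) = u + u*z*(1 + z) (K(z, u) = ((-7 + 8 + z)*z)*u + u = ((1 + z)*z)*u + u = (z*(1 + z))*u + u = u*z*(1 + z) + u = u + u*z*(1 + z))
(36*O(0))*6 + K(-107, -61) = (36*((⅙)*0))*6 - 61*(1 - 107*(1 - 107)) = (36*0)*6 - 61*(1 - 107*(-106)) = 0*6 - 61*(1 + 11342) = 0 - 61*11343 = 0 - 691923 = -691923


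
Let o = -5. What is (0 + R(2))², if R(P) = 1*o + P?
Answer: 9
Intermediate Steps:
R(P) = -5 + P (R(P) = 1*(-5) + P = -5 + P)
(0 + R(2))² = (0 + (-5 + 2))² = (0 - 3)² = (-3)² = 9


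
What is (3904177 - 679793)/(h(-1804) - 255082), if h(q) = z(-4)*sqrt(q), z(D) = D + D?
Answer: -205620579872/16266735545 + 12897536*I*sqrt(451)/16266735545 ≈ -12.641 + 0.016838*I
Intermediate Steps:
z(D) = 2*D
h(q) = -8*sqrt(q) (h(q) = (2*(-4))*sqrt(q) = -8*sqrt(q))
(3904177 - 679793)/(h(-1804) - 255082) = (3904177 - 679793)/(-16*I*sqrt(451) - 255082) = 3224384/(-16*I*sqrt(451) - 255082) = 3224384/(-255082 - 16*I*sqrt(451))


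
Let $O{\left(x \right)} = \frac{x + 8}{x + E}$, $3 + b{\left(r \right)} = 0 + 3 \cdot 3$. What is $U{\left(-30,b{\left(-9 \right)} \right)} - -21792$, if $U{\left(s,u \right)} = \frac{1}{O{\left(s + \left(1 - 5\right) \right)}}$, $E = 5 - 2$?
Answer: $\frac{566623}{26} \approx 21793.0$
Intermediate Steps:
$E = 3$ ($E = 5 - 2 = 3$)
$b{\left(r \right)} = 6$ ($b{\left(r \right)} = -3 + \left(0 + 3 \cdot 3\right) = -3 + \left(0 + 9\right) = -3 + 9 = 6$)
$O{\left(x \right)} = \frac{8 + x}{3 + x}$ ($O{\left(x \right)} = \frac{x + 8}{x + 3} = \frac{8 + x}{3 + x}$)
$U{\left(s,u \right)} = \frac{-1 + s}{4 + s}$ ($U{\left(s,u \right)} = \frac{1}{\frac{1}{3 + \left(s + \left(1 - 5\right)\right)} \left(8 + \left(s + \left(1 - 5\right)\right)\right)} = \frac{1}{\frac{1}{3 + \left(s - 4\right)} \left(8 + \left(s - 4\right)\right)} = \frac{1}{\frac{1}{3 + \left(-4 + s\right)} \left(8 + \left(-4 + s\right)\right)} = \frac{1}{\frac{1}{-1 + s} \left(4 + s\right)} = \frac{-1 + s}{4 + s}$)
$U{\left(-30,b{\left(-9 \right)} \right)} - -21792 = \frac{-1 - 30}{4 - 30} - -21792 = \frac{1}{-26} \left(-31\right) + 21792 = \left(- \frac{1}{26}\right) \left(-31\right) + 21792 = \frac{31}{26} + 21792 = \frac{566623}{26}$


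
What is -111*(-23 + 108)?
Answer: -9435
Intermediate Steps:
-111*(-23 + 108) = -111*85 = -9435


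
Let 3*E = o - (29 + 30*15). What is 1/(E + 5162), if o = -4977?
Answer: 3/10030 ≈ 0.00029910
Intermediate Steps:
E = -5456/3 (E = (-4977 - (29 + 30*15))/3 = (-4977 - (29 + 450))/3 = (-4977 - 1*479)/3 = (-4977 - 479)/3 = (⅓)*(-5456) = -5456/3 ≈ -1818.7)
1/(E + 5162) = 1/(-5456/3 + 5162) = 1/(10030/3) = 3/10030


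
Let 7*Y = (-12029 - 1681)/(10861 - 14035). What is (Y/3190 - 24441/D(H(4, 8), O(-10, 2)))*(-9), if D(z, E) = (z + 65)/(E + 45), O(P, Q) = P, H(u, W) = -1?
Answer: 9094397104539/75600448 ≈ 1.2030e+5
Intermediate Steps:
D(z, E) = (65 + z)/(45 + E)
Y = 2285/3703 (Y = ((-12029 - 1681)/(10861 - 14035))/7 = (-13710/(-3174))/7 = (-13710*(-1/3174))/7 = (⅐)*(2285/529) = 2285/3703 ≈ 0.61707)
(Y/3190 - 24441/D(H(4, 8), O(-10, 2)))*(-9) = ((2285/3703)/3190 - 24441*(45 - 10)/(65 - 1))*(-9) = ((2285/3703)*(1/3190) - 24441/(64/35))*(-9) = (457/2362514 - 24441/((1/35)*64))*(-9) = (457/2362514 - 24441/64/35)*(-9) = (457/2362514 - 24441*35/64)*(-9) = (457/2362514 - 855435/64)*(-9) = -1010488567171/75600448*(-9) = 9094397104539/75600448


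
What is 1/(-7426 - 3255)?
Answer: -1/10681 ≈ -9.3624e-5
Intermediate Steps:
1/(-7426 - 3255) = 1/(-10681) = -1/10681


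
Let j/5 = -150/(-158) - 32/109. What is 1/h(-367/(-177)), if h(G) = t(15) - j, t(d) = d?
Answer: 8611/100930 ≈ 0.085317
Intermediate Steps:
j = 28235/8611 (j = 5*(-150/(-158) - 32/109) = 5*(-150*(-1/158) - 32*1/109) = 5*(75/79 - 32/109) = 5*(5647/8611) = 28235/8611 ≈ 3.2789)
h(G) = 100930/8611 (h(G) = 15 - 1*28235/8611 = 15 - 28235/8611 = 100930/8611)
1/h(-367/(-177)) = 1/(100930/8611) = 8611/100930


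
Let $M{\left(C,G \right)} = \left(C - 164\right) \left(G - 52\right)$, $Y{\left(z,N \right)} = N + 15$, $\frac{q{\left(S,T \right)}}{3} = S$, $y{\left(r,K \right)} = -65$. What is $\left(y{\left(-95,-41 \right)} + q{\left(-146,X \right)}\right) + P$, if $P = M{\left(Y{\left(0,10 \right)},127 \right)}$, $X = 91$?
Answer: $-10928$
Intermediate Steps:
$q{\left(S,T \right)} = 3 S$
$Y{\left(z,N \right)} = 15 + N$
$M{\left(C,G \right)} = \left(-164 + C\right) \left(-52 + G\right)$
$P = -10425$ ($P = 8528 - 20828 - 52 \left(15 + 10\right) + \left(15 + 10\right) 127 = 8528 - 20828 - 1300 + 25 \cdot 127 = 8528 - 20828 - 1300 + 3175 = -10425$)
$\left(y{\left(-95,-41 \right)} + q{\left(-146,X \right)}\right) + P = \left(-65 + 3 \left(-146\right)\right) - 10425 = \left(-65 - 438\right) - 10425 = -503 - 10425 = -10928$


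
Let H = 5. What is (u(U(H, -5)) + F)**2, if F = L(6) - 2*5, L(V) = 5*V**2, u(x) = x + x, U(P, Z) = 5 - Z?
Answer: 36100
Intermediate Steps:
u(x) = 2*x
F = 170 (F = 5*6**2 - 2*5 = 5*36 - 10 = 180 - 10 = 170)
(u(U(H, -5)) + F)**2 = (2*(5 - 1*(-5)) + 170)**2 = (2*(5 + 5) + 170)**2 = (2*10 + 170)**2 = (20 + 170)**2 = 190**2 = 36100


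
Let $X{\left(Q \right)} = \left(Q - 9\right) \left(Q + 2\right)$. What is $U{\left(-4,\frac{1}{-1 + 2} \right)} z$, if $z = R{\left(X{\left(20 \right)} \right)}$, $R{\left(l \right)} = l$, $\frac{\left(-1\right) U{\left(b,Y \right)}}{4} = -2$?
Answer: $1936$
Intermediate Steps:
$X{\left(Q \right)} = \left(-9 + Q\right) \left(2 + Q\right)$
$U{\left(b,Y \right)} = 8$ ($U{\left(b,Y \right)} = \left(-4\right) \left(-2\right) = 8$)
$z = 242$ ($z = -18 + 20^{2} - 140 = -18 + 400 - 140 = 242$)
$U{\left(-4,\frac{1}{-1 + 2} \right)} z = 8 \cdot 242 = 1936$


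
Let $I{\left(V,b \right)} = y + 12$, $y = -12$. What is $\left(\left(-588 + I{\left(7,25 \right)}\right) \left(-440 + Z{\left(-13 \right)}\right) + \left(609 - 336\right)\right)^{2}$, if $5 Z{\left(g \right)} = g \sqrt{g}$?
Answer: $\frac{1676174751657}{25} + \frac{3959484984 i \sqrt{13}}{5} \approx 6.7047 \cdot 10^{10} + 2.8552 \cdot 10^{9} i$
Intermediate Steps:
$I{\left(V,b \right)} = 0$ ($I{\left(V,b \right)} = -12 + 12 = 0$)
$Z{\left(g \right)} = \frac{g^{\frac{3}{2}}}{5}$ ($Z{\left(g \right)} = \frac{g \sqrt{g}}{5} = \frac{g^{\frac{3}{2}}}{5}$)
$\left(\left(-588 + I{\left(7,25 \right)}\right) \left(-440 + Z{\left(-13 \right)}\right) + \left(609 - 336\right)\right)^{2} = \left(\left(-588 + 0\right) \left(-440 + \frac{\left(-13\right)^{\frac{3}{2}}}{5}\right) + \left(609 - 336\right)\right)^{2} = \left(- 588 \left(-440 + \frac{\left(-13\right) i \sqrt{13}}{5}\right) + \left(609 - 336\right)\right)^{2} = \left(- 588 \left(-440 - \frac{13 i \sqrt{13}}{5}\right) + 273\right)^{2} = \left(\left(258720 + \frac{7644 i \sqrt{13}}{5}\right) + 273\right)^{2} = \left(258993 + \frac{7644 i \sqrt{13}}{5}\right)^{2}$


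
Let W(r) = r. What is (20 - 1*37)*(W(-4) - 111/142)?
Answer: 11543/142 ≈ 81.289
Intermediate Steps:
(20 - 1*37)*(W(-4) - 111/142) = (20 - 1*37)*(-4 - 111/142) = (20 - 37)*(-4 - 111*1/142) = -17*(-4 - 111/142) = -17*(-679/142) = 11543/142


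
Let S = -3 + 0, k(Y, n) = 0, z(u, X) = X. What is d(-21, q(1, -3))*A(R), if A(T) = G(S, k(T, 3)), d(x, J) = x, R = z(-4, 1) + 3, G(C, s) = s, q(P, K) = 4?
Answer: 0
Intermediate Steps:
S = -3
R = 4 (R = 1 + 3 = 4)
A(T) = 0
d(-21, q(1, -3))*A(R) = -21*0 = 0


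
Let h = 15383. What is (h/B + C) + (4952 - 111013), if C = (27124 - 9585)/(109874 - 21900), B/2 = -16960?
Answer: -158247531812021/1492039040 ≈ -1.0606e+5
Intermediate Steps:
B = -33920 (B = 2*(-16960) = -33920)
C = 17539/87974 ≈ 0.19937
(h/B + C) + (4952 - 111013) = (15383/(-33920) + 17539/87974) + (4952 - 111013) = (15383*(-1/33920) + 17539/87974) - 106061 = (-15383/33920 + 17539/87974) - 106061 = -379190581/1492039040 - 106061 = -158247531812021/1492039040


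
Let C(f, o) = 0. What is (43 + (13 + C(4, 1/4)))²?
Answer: 3136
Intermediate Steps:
(43 + (13 + C(4, 1/4)))² = (43 + (13 + 0))² = (43 + 13)² = 56² = 3136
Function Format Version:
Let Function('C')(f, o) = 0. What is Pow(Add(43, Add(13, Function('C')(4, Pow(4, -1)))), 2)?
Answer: 3136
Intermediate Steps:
Pow(Add(43, Add(13, Function('C')(4, Pow(4, -1)))), 2) = Pow(Add(43, Add(13, 0)), 2) = Pow(Add(43, 13), 2) = Pow(56, 2) = 3136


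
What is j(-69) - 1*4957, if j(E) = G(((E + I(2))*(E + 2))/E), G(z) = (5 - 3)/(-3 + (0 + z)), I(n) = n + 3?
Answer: -22281853/4495 ≈ -4957.0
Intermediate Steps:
I(n) = 3 + n
G(z) = 2/(-3 + z)
j(E) = 2/(-3 + (2 + E)*(5 + E)/E) (j(E) = 2/(-3 + ((E + (3 + 2))*(E + 2))/E) = 2/(-3 + ((E + 5)*(2 + E))/E) = 2/(-3 + ((5 + E)*(2 + E))/E) = 2/(-3 + ((2 + E)*(5 + E))/E) = 2/(-3 + (2 + E)*(5 + E)/E))
j(-69) - 1*4957 = 2*(-69)/(10 - 69*(4 - 69)) - 1*4957 = 2*(-69)/(10 - 69*(-65)) - 4957 = 2*(-69)/(10 + 4485) - 4957 = 2*(-69)/4495 - 4957 = 2*(-69)*(1/4495) - 4957 = -138/4495 - 4957 = -22281853/4495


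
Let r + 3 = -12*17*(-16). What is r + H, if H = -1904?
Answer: 1357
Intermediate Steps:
r = 3261 (r = -3 - 12*17*(-16) = -3 - 204*(-16) = -3 + 3264 = 3261)
r + H = 3261 - 1904 = 1357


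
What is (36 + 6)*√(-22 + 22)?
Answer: 0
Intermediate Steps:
(36 + 6)*√(-22 + 22) = 42*√0 = 42*0 = 0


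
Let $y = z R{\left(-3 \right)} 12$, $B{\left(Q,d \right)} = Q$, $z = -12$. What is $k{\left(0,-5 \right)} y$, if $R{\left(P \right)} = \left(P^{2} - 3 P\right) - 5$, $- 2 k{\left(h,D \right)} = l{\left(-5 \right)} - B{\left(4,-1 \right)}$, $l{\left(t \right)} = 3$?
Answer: $-936$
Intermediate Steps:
$k{\left(h,D \right)} = \frac{1}{2}$ ($k{\left(h,D \right)} = - \frac{3 - 4}{2} = \left(- \frac{1}{2}\right) \left(-1\right) = \frac{1}{2}$)
$R{\left(P \right)} = -5 + P^{2} - 3 P$
$y = -1872$ ($y = - 12 \left(-5 + \left(-3\right)^{2} - -9\right) 12 = - 12 \left(-5 + 9 + 9\right) 12 = \left(-12\right) 13 \cdot 12 = \left(-156\right) 12 = -1872$)
$k{\left(0,-5 \right)} y = \frac{1}{2} \left(-1872\right) = -936$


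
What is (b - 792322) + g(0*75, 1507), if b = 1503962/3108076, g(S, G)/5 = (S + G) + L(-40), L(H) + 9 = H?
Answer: -1219968807235/1554038 ≈ -7.8503e+5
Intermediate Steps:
L(H) = -9 + H
g(S, G) = -245 + 5*G + 5*S (g(S, G) = 5*((S + G) + (-9 - 40)) = 5*((G + S) - 49) = 5*(-49 + G + S) = -245 + 5*G + 5*S)
b = 751981/1554038 (b = 1503962*(1/3108076) = 751981/1554038 ≈ 0.48389)
(b - 792322) + g(0*75, 1507) = (751981/1554038 - 792322) + (-245 + 5*1507 + 5*(0*75)) = -1231297744255/1554038 + (-245 + 7535 + 5*0) = -1231297744255/1554038 + (-245 + 7535 + 0) = -1231297744255/1554038 + 7290 = -1219968807235/1554038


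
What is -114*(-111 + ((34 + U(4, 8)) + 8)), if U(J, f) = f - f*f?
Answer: 14250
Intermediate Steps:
U(J, f) = f - f**2
-114*(-111 + ((34 + U(4, 8)) + 8)) = -114*(-111 + ((34 + 8*(1 - 1*8)) + 8)) = -114*(-111 + ((34 + 8*(1 - 8)) + 8)) = -114*(-111 + ((34 + 8*(-7)) + 8)) = -114*(-111 + ((34 - 56) + 8)) = -114*(-111 + (-22 + 8)) = -114*(-111 - 14) = -114*(-125) = 14250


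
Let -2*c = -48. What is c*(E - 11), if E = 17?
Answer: 144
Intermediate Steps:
c = 24 (c = -1/2*(-48) = 24)
c*(E - 11) = 24*(17 - 11) = 24*6 = 144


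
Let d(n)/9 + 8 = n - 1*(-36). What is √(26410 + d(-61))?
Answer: √26113 ≈ 161.60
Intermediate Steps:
d(n) = 252 + 9*n (d(n) = -72 + 9*(n - 1*(-36)) = -72 + 9*(n + 36) = -72 + 9*(36 + n) = -72 + (324 + 9*n) = 252 + 9*n)
√(26410 + d(-61)) = √(26410 + (252 + 9*(-61))) = √(26410 + (252 - 549)) = √(26410 - 297) = √26113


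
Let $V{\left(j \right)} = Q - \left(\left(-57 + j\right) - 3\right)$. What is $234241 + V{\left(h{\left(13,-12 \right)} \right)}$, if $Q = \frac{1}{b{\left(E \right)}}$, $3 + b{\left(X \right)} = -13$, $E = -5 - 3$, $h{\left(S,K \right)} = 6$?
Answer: $\frac{3748719}{16} \approx 2.343 \cdot 10^{5}$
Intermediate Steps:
$E = -8$
$b{\left(X \right)} = -16$ ($b{\left(X \right)} = -3 - 13 = -16$)
$Q = - \frac{1}{16}$ ($Q = \frac{1}{-16} = - \frac{1}{16} \approx -0.0625$)
$V{\left(j \right)} = \frac{959}{16} - j$ ($V{\left(j \right)} = - \frac{1}{16} - \left(\left(-57 + j\right) - 3\right) = - \frac{1}{16} - \left(-60 + j\right) = \frac{959}{16} - j$)
$234241 + V{\left(h{\left(13,-12 \right)} \right)} = 234241 + \left(\frac{959}{16} - 6\right) = 234241 + \frac{863}{16} = \frac{3748719}{16}$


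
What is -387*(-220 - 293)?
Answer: 198531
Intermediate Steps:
-387*(-220 - 293) = -387*(-513) = 198531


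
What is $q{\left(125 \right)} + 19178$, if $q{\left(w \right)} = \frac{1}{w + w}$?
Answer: $\frac{4794501}{250} \approx 19178.0$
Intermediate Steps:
$q{\left(w \right)} = \frac{1}{2 w}$
$q{\left(125 \right)} + 19178 = \frac{1}{2 \cdot 125} + 19178 = \frac{1}{2} \cdot \frac{1}{125} + 19178 = \frac{1}{250} + 19178 = \frac{4794501}{250}$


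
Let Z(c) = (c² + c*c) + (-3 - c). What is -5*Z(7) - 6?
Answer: -446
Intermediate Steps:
Z(c) = -3 - c + 2*c² (Z(c) = (c² + c²) + (-3 - c) = 2*c² + (-3 - c) = -3 - c + 2*c²)
-5*Z(7) - 6 = -5*(-3 - 1*7 + 2*7²) - 6 = -5*(-3 - 7 + 2*49) - 6 = -5*(-3 - 7 + 98) - 6 = -5*88 - 6 = -440 - 6 = -446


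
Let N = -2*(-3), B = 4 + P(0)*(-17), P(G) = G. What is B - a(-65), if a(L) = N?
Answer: -2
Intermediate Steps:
B = 4 (B = 4 + 0*(-17) = 4 + 0 = 4)
N = 6
a(L) = 6
B - a(-65) = 4 - 1*6 = 4 - 6 = -2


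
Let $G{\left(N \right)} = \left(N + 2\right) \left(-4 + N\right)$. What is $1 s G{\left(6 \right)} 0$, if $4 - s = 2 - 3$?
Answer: $0$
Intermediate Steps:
$s = 5$ ($s = 4 - \left(2 - 3\right) = 4 - -1 = 4 + 1 = 5$)
$G{\left(N \right)} = \left(-4 + N\right) \left(2 + N\right)$ ($G{\left(N \right)} = \left(2 + N\right) \left(-4 + N\right) = \left(-4 + N\right) \left(2 + N\right)$)
$1 s G{\left(6 \right)} 0 = 1 \cdot 5 \left(-8 + 6^{2} - 12\right) 0 = 5 \left(-8 + 36 - 12\right) 0 = 5 \cdot 16 \cdot 0 = 80 \cdot 0 = 0$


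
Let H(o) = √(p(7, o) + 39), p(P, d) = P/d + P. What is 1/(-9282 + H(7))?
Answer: -9282/86155477 - √47/86155477 ≈ -0.00010782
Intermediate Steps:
p(P, d) = P + P/d
H(o) = √(46 + 7/o) (H(o) = √((7 + 7/o) + 39) = √(46 + 7/o))
1/(-9282 + H(7)) = 1/(-9282 + √(46 + 7/7)) = 1/(-9282 + √(46 + 7*(⅐))) = 1/(-9282 + √(46 + 1)) = 1/(-9282 + √47)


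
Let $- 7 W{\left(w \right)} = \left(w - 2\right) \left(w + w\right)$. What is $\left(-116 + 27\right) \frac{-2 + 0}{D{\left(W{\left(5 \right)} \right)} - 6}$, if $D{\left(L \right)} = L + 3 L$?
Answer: $- \frac{623}{81} \approx -7.6914$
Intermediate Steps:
$W{\left(w \right)} = - \frac{2 w \left(-2 + w\right)}{7}$ ($W{\left(w \right)} = - \frac{\left(w - 2\right) \left(w + w\right)}{7} = - \frac{\left(-2 + w\right) 2 w}{7} = - \frac{2 w \left(-2 + w\right)}{7}$)
$D{\left(L \right)} = 4 L$
$\left(-116 + 27\right) \frac{-2 + 0}{D{\left(W{\left(5 \right)} \right)} - 6} = \left(-116 + 27\right) \frac{-2 + 0}{4 \cdot \frac{2}{7} \cdot 5 \left(2 - 5\right) - 6} = - 89 \left(- \frac{2}{4 \cdot \frac{2}{7} \cdot 5 \left(2 - 5\right) - 6}\right) = - 89 \left(- \frac{2}{4 \cdot \frac{2}{7} \cdot 5 \left(-3\right) - 6}\right) = - 89 \left(- \frac{2}{4 \left(- \frac{30}{7}\right) - 6}\right) = - 89 \left(- \frac{2}{- \frac{120}{7} - 6}\right) = - 89 \left(- \frac{2}{- \frac{162}{7}}\right) = - 89 \left(\left(-2\right) \left(- \frac{7}{162}\right)\right) = \left(-89\right) \frac{7}{81} = - \frac{623}{81}$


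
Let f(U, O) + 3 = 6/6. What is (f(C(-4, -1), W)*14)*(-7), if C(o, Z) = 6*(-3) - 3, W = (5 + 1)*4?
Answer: 196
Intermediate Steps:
W = 24 (W = 6*4 = 24)
C(o, Z) = -21 (C(o, Z) = -18 - 3 = -21)
f(U, O) = -2 (f(U, O) = -3 + 6/6 = -3 + 6*(⅙) = -3 + 1 = -2)
(f(C(-4, -1), W)*14)*(-7) = -2*14*(-7) = -28*(-7) = 196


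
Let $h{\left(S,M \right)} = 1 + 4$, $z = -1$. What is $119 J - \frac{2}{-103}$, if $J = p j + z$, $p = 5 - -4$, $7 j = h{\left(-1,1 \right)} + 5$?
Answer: $\frac{145335}{103} \approx 1411.0$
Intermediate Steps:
$h{\left(S,M \right)} = 5$
$j = \frac{10}{7}$ ($j = \frac{5 + 5}{7} = \frac{1}{7} \cdot 10 = \frac{10}{7} \approx 1.4286$)
$p = 9$ ($p = 5 + 4 = 9$)
$J = \frac{83}{7}$ ($J = 9 \cdot \frac{10}{7} - 1 = \frac{90}{7} - 1 = \frac{83}{7} \approx 11.857$)
$119 J - \frac{2}{-103} = 119 \cdot \frac{83}{7} - \frac{2}{-103} = 1411 - - \frac{2}{103} = 1411 + \frac{2}{103} = \frac{145335}{103}$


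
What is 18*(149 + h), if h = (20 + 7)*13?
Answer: 9000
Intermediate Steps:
h = 351 (h = 27*13 = 351)
18*(149 + h) = 18*(149 + 351) = 18*500 = 9000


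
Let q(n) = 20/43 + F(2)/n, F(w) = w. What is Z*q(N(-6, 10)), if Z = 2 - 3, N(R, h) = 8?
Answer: -123/172 ≈ -0.71512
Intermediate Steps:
Z = -1
q(n) = 20/43 + 2/n
Z*q(N(-6, 10)) = -(20/43 + 2/8) = -(20/43 + 2*(⅛)) = -(20/43 + ¼) = -1*123/172 = -123/172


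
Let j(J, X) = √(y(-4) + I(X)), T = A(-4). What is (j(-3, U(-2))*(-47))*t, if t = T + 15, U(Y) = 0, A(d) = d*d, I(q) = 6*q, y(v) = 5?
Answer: -1457*√5 ≈ -3257.9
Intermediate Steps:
A(d) = d²
T = 16 (T = (-4)² = 16)
j(J, X) = √(5 + 6*X)
t = 31 (t = 16 + 15 = 31)
(j(-3, U(-2))*(-47))*t = (√(5 + 6*0)*(-47))*31 = (√(5 + 0)*(-47))*31 = (√5*(-47))*31 = -47*√5*31 = -1457*√5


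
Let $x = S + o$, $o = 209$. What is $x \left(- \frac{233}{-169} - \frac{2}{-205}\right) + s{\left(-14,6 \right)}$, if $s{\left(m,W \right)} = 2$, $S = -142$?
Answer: $\frac{3292191}{34645} \approx 95.026$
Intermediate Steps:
$x = 67$ ($x = -142 + 209 = 67$)
$x \left(- \frac{233}{-169} - \frac{2}{-205}\right) + s{\left(-14,6 \right)} = 67 \left(- \frac{233}{-169} - \frac{2}{-205}\right) + 2 = 67 \left(\left(-233\right) \left(- \frac{1}{169}\right) - - \frac{2}{205}\right) + 2 = 67 \left(\frac{233}{169} + \frac{2}{205}\right) + 2 = 67 \cdot \frac{48103}{34645} + 2 = \frac{3222901}{34645} + 2 = \frac{3292191}{34645}$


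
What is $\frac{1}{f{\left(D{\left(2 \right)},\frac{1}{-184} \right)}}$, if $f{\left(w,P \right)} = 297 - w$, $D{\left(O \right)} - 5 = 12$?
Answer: $\frac{1}{280} \approx 0.0035714$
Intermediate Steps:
$D{\left(O \right)} = 17$ ($D{\left(O \right)} = 5 + 12 = 17$)
$\frac{1}{f{\left(D{\left(2 \right)},\frac{1}{-184} \right)}} = \frac{1}{297 - 17} = \frac{1}{280}$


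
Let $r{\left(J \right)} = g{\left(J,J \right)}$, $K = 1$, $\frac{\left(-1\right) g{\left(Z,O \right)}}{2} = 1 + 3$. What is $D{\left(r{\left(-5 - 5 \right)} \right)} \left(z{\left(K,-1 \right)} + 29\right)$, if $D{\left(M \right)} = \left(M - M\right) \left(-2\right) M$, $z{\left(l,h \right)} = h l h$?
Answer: $0$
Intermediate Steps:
$g{\left(Z,O \right)} = -8$ ($g{\left(Z,O \right)} = - 2 \left(1 + 3\right) = \left(-2\right) 4 = -8$)
$r{\left(J \right)} = -8$
$z{\left(l,h \right)} = l h^{2}$
$D{\left(M \right)} = 0$ ($D{\left(M \right)} = 0 \left(-2\right) M = 0 M = 0$)
$D{\left(r{\left(-5 - 5 \right)} \right)} \left(z{\left(K,-1 \right)} + 29\right) = 0 \left(1 \left(-1\right)^{2} + 29\right) = 0 \left(1 \cdot 1 + 29\right) = 0 \left(1 + 29\right) = 0 \cdot 30 = 0$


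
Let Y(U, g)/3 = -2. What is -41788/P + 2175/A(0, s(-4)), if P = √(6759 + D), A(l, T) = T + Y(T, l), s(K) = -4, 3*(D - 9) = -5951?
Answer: -435/2 - 1348*√43059/463 ≈ -821.64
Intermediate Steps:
D = -5924/3 (D = 9 + (⅓)*(-5951) = 9 - 5951/3 = -5924/3 ≈ -1974.7)
Y(U, g) = -6 (Y(U, g) = 3*(-2) = -6)
A(l, T) = -6 + T (A(l, T) = T - 6 = -6 + T)
P = √43059/3 (P = √(6759 - 5924/3) = √(14353/3) = √43059/3 ≈ 69.169)
-41788/P + 2175/A(0, s(-4)) = -41788*√43059/14353 + 2175/(-6 - 4) = -1348*√43059/463 + 2175/(-10) = -1348*√43059/463 + 2175*(-⅒) = -1348*√43059/463 - 435/2 = -435/2 - 1348*√43059/463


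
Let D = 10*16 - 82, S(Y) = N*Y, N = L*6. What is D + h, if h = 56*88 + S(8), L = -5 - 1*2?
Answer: 4670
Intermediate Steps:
L = -7 (L = -5 - 2 = -7)
N = -42 (N = -7*6 = -42)
S(Y) = -42*Y
D = 78 (D = 160 - 82 = 78)
h = 4592 (h = 56*88 - 42*8 = 4928 - 336 = 4592)
D + h = 78 + 4592 = 4670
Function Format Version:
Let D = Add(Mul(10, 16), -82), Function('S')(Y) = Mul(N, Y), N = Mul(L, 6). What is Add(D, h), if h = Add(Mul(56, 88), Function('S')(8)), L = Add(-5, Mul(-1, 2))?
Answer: 4670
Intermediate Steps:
L = -7 (L = Add(-5, -2) = -7)
N = -42 (N = Mul(-7, 6) = -42)
Function('S')(Y) = Mul(-42, Y)
D = 78 (D = Add(160, -82) = 78)
h = 4592 (h = Add(Mul(56, 88), Mul(-42, 8)) = Add(4928, -336) = 4592)
Add(D, h) = Add(78, 4592) = 4670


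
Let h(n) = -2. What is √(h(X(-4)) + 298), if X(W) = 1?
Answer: 2*√74 ≈ 17.205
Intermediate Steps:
√(h(X(-4)) + 298) = √(-2 + 298) = √296 = 2*√74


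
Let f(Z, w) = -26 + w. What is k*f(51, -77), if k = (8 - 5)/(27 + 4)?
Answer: -309/31 ≈ -9.9677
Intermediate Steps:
k = 3/31 ≈ 0.096774
k*f(51, -77) = 3*(-26 - 77)/31 = (3/31)*(-103) = -309/31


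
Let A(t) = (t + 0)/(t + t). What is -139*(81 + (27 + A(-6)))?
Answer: -30163/2 ≈ -15082.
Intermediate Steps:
A(t) = 1/2 (A(t) = t/((2*t)) = t*(1/(2*t)) = 1/2)
-139*(81 + (27 + A(-6))) = -139*(81 + (27 + 1/2)) = -139*(81 + 55/2) = -139*217/2 = -30163/2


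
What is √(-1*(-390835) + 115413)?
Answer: 2*√126562 ≈ 711.51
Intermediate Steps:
√(-1*(-390835) + 115413) = √(390835 + 115413) = √506248 = 2*√126562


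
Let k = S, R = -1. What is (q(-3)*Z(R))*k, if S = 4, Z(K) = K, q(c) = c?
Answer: 12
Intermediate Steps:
k = 4
(q(-3)*Z(R))*k = -3*(-1)*4 = 3*4 = 12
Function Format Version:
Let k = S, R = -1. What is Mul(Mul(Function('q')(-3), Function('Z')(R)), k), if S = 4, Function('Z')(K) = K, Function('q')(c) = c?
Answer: 12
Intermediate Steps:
k = 4
Mul(Mul(Function('q')(-3), Function('Z')(R)), k) = Mul(Mul(-3, -1), 4) = Mul(3, 4) = 12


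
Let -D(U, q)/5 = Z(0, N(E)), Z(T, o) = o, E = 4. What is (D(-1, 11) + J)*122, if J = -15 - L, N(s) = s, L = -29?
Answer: -732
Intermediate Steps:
D(U, q) = -20 (D(U, q) = -5*4 = -20)
J = 14 (J = -15 - 1*(-29) = -15 + 29 = 14)
(D(-1, 11) + J)*122 = (-20 + 14)*122 = -6*122 = -732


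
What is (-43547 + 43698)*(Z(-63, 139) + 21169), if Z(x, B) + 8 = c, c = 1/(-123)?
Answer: 393023102/123 ≈ 3.1953e+6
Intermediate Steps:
c = -1/123 ≈ -0.0081301
Z(x, B) = -985/123 (Z(x, B) = -8 - 1/123 = -985/123)
(-43547 + 43698)*(Z(-63, 139) + 21169) = (-43547 + 43698)*(-985/123 + 21169) = 151*(2602802/123) = 393023102/123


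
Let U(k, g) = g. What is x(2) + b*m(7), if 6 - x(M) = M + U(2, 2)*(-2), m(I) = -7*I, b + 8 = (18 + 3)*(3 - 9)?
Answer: 6574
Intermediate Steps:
b = -134 (b = -8 + (18 + 3)*(3 - 9) = -8 + 21*(-6) = -8 - 126 = -134)
x(M) = 10 - M (x(M) = 6 - (M + 2*(-2)) = 6 - (M - 4) = 6 - (-4 + M) = 6 + (4 - M) = 10 - M)
x(2) + b*m(7) = (10 - 1*2) - (-938)*7 = (10 - 2) - 134*(-49) = 8 + 6566 = 6574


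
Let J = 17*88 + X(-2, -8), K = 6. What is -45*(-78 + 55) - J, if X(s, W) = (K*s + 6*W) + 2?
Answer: -403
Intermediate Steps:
X(s, W) = 2 + 6*W + 6*s (X(s, W) = (6*s + 6*W) + 2 = (6*W + 6*s) + 2 = 2 + 6*W + 6*s)
J = 1438 (J = 17*88 + (2 + 6*(-8) + 6*(-2)) = 1496 + (2 - 48 - 12) = 1496 - 58 = 1438)
-45*(-78 + 55) - J = -45*(-78 + 55) - 1*1438 = -45*(-23) - 1438 = 1035 - 1438 = -403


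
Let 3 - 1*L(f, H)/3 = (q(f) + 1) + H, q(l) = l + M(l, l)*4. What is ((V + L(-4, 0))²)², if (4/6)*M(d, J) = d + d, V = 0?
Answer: 688747536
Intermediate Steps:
M(d, J) = 3*d (M(d, J) = 3*(d + d)/2 = 3*(2*d)/2 = 3*d)
q(l) = 13*l (q(l) = l + (3*l)*4 = l + 12*l = 13*l)
L(f, H) = 6 - 39*f - 3*H (L(f, H) = 9 - 3*((13*f + 1) + H) = 9 - 3*((1 + 13*f) + H) = 9 - 3*(1 + H + 13*f) = 9 + (-3 - 39*f - 3*H) = 6 - 39*f - 3*H)
((V + L(-4, 0))²)² = ((0 + (6 - 39*(-4) - 3*0))²)² = ((0 + (6 + 156 + 0))²)² = ((0 + 162)²)² = (162²)² = 26244² = 688747536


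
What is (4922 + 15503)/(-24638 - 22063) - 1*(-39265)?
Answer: 1833694340/46701 ≈ 39265.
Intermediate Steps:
(4922 + 15503)/(-24638 - 22063) - 1*(-39265) = 20425/(-46701) + 39265 = 20425*(-1/46701) + 39265 = -20425/46701 + 39265 = 1833694340/46701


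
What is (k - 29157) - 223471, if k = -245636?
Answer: -498264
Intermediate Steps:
(k - 29157) - 223471 = (-245636 - 29157) - 223471 = -274793 - 223471 = -498264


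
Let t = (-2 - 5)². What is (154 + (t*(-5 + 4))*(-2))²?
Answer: 63504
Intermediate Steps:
t = 49 (t = (-7)² = 49)
(154 + (t*(-5 + 4))*(-2))² = (154 + (49*(-5 + 4))*(-2))² = (154 + (49*(-1))*(-2))² = (154 - 49*(-2))² = (154 + 98)² = 252² = 63504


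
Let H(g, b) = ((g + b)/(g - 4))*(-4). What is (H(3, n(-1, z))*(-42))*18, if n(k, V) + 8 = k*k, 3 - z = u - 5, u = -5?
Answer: 12096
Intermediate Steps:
z = 13 (z = 3 - (-5 - 5) = 3 - 1*(-10) = 3 + 10 = 13)
n(k, V) = -8 + k**2 (n(k, V) = -8 + k*k = -8 + k**2)
H(g, b) = -4*(b + g)/(-4 + g) (H(g, b) = ((b + g)/(-4 + g))*(-4) = -4*(b + g)/(-4 + g))
(H(3, n(-1, z))*(-42))*18 = ((4*(-(-8 + (-1)**2) - 1*3)/(-4 + 3))*(-42))*18 = ((4*(-(-8 + 1) - 3)/(-1))*(-42))*18 = ((4*(-1)*(-1*(-7) - 3))*(-42))*18 = ((4*(-1)*(7 - 3))*(-42))*18 = ((4*(-1)*4)*(-42))*18 = -16*(-42)*18 = 672*18 = 12096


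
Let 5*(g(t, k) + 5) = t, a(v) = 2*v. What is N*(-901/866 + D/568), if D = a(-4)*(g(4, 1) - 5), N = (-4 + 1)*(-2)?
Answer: -840057/153715 ≈ -5.4650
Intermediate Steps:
g(t, k) = -5 + t/5
N = 6 (N = -3*(-2) = 6)
D = 368/5 (D = (2*(-4))*((-5 + (⅕)*4) - 5) = -8*((-5 + ⅘) - 5) = -8*(-21/5 - 5) = -8*(-46/5) = 368/5 ≈ 73.600)
N*(-901/866 + D/568) = 6*(-901/866 + (368/5)/568) = 6*(-901*1/866 + (368/5)*(1/568)) = 6*(-901/866 + 46/355) = 6*(-280019/307430) = -840057/153715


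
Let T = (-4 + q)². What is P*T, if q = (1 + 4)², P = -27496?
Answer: -12125736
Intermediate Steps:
q = 25 (q = 5² = 25)
T = 441 (T = (-4 + 25)² = 21² = 441)
P*T = -27496*441 = -12125736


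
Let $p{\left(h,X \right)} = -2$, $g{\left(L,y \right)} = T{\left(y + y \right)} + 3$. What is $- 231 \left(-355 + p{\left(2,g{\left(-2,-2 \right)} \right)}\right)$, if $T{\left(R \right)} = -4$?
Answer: $82467$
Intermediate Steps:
$g{\left(L,y \right)} = -1$ ($g{\left(L,y \right)} = -4 + 3 = -1$)
$- 231 \left(-355 + p{\left(2,g{\left(-2,-2 \right)} \right)}\right) = - 231 \left(-355 - 2\right) = \left(-231\right) \left(-357\right) = 82467$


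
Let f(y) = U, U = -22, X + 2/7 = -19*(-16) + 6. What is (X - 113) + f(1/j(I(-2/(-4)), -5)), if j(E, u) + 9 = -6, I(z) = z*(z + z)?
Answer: 1223/7 ≈ 174.71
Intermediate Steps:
X = 2168/7 (X = -2/7 + (-19*(-16) + 6) = -2/7 + (304 + 6) = -2/7 + 310 = 2168/7 ≈ 309.71)
I(z) = 2*z² (I(z) = z*(2*z) = 2*z²)
j(E, u) = -15 (j(E, u) = -9 - 6 = -15)
f(y) = -22
(X - 113) + f(1/j(I(-2/(-4)), -5)) = (2168/7 - 113) - 22 = 1377/7 - 22 = 1223/7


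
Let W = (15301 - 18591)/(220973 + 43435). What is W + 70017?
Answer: 9256525823/132204 ≈ 70017.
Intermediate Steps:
W = -1645/132204 (W = -3290/264408 = -3290*1/264408 = -1645/132204 ≈ -0.012443)
W + 70017 = -1645/132204 + 70017 = 9256525823/132204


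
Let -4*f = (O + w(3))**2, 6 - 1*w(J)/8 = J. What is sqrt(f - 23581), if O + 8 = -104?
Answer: I*sqrt(25517) ≈ 159.74*I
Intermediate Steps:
O = -112 (O = -8 - 104 = -112)
w(J) = 48 - 8*J
f = -1936 (f = -(-112 + (48 - 8*3))**2/4 = -(-112 + (48 - 24))**2/4 = -(-112 + 24)**2/4 = -1/4*(-88)**2 = -1/4*7744 = -1936)
sqrt(f - 23581) = sqrt(-1936 - 23581) = sqrt(-25517) = I*sqrt(25517)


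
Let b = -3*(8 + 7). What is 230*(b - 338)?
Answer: -88090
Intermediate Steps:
b = -45 (b = -3*15 = -45)
230*(b - 338) = 230*(-45 - 338) = 230*(-383) = -88090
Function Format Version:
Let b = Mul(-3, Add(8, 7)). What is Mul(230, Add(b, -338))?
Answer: -88090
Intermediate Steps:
b = -45 (b = Mul(-3, 15) = -45)
Mul(230, Add(b, -338)) = Mul(230, Add(-45, -338)) = Mul(230, -383) = -88090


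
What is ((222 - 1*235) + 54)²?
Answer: 1681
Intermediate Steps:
((222 - 1*235) + 54)² = ((222 - 235) + 54)² = (-13 + 54)² = 41² = 1681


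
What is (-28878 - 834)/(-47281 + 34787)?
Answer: 14856/6247 ≈ 2.3781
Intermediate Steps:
(-28878 - 834)/(-47281 + 34787) = -29712/(-12494) = -29712*(-1/12494) = 14856/6247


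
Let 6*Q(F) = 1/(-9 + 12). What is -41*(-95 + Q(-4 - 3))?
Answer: 70069/18 ≈ 3892.7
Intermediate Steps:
Q(F) = 1/18 (Q(F) = 1/(6*(-9 + 12)) = (⅙)/3 = (⅙)*(⅓) = 1/18)
-41*(-95 + Q(-4 - 3)) = -41*(-95 + 1/18) = -41*(-1709/18) = 70069/18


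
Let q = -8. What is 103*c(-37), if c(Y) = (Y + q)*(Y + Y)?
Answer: 342990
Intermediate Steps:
c(Y) = 2*Y*(-8 + Y) (c(Y) = (Y - 8)*(Y + Y) = (-8 + Y)*(2*Y) = 2*Y*(-8 + Y))
103*c(-37) = 103*(2*(-37)*(-8 - 37)) = 103*(2*(-37)*(-45)) = 103*3330 = 342990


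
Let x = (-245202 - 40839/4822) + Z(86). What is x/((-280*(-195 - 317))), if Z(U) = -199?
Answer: -1183364461/691281920 ≈ -1.7118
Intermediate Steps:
x = -1183364461/4822 (x = (-245202 - 40839/4822) - 199 = -1182404883/4822 - 199 = -1183364461/4822 ≈ -2.4541e+5)
x/((-280*(-195 - 317))) = -1183364461*(-1/(280*(-195 - 317)))/4822 = -1183364461/(4822*((-280*(-512)))) = -1183364461/4822/143360 = -1183364461/4822*1/143360 = -1183364461/691281920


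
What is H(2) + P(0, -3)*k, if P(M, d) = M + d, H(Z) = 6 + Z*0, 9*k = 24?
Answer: -2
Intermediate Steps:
k = 8/3 (k = (1/9)*24 = 8/3 ≈ 2.6667)
H(Z) = 6 (H(Z) = 6 + 0 = 6)
H(2) + P(0, -3)*k = 6 + (0 - 3)*(8/3) = 6 - 3*8/3 = 6 - 8 = -2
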